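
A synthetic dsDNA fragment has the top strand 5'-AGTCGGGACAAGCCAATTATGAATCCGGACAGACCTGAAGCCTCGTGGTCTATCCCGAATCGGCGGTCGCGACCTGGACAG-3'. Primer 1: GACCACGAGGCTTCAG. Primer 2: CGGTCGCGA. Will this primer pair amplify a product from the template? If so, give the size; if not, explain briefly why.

Primer 1 (GACCACGAGGCTTCAG) has reverse complement CTGAAGCCTCGTGGTC, which matches the top strand at positions 35–50; primer 1 anneals to the top strand there with its 3' end pointing upstream toward position 35.
Primer 2 (CGGTCGCGA) matches the top strand directly at positions 64–72; it anneals to the bottom strand with its 3' end pointing downstream toward position 72.
The 3' ends diverge (primer 1 extends toward position 1, primer 2 toward position 81), so the primers never converge on a shared product.

No product — the primers' 3' ends point away from each other.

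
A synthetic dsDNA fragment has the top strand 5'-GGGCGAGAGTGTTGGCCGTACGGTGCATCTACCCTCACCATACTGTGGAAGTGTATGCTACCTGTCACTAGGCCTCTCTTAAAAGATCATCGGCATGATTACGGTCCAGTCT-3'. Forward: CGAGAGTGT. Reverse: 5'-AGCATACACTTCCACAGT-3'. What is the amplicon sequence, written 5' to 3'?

The forward primer matches the template at positions 4–12.
The reverse primer's reverse complement is ACTGTGGAAGTGTATGCT, which matches the template at positions 42–59.
The product is the template from position 4 through 59 (56 bp).

5'-CGAGAGTGTTGGCCGTACGGTGCATCTACCCTCACCATACTGTGGAAGTGTATGCT-3'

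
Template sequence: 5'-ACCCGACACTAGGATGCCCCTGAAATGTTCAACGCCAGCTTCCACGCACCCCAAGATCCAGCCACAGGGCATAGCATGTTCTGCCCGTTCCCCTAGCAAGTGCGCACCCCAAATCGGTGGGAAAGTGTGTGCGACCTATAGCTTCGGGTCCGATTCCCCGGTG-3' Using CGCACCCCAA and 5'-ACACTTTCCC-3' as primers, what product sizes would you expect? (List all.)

84 bp, 26 bp

The forward primer CGCACCCCAA matches the top strand at positions 45–54, 103–112.
The reverse primer's reverse complement is GGGAAAGTGT, matching at positions 119–128.
Each forward site pairs with the reverse site to give a product ending at position 128: sizes 84, 26 bp.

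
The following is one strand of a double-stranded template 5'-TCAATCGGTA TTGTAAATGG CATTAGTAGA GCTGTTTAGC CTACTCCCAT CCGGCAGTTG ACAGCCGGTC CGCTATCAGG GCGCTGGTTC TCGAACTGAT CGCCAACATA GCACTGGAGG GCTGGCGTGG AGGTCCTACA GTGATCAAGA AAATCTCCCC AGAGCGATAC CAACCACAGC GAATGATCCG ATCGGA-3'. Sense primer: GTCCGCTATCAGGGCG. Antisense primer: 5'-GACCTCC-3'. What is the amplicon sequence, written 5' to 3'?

Scanning the template, GTCCGCTATCAGGGCG occurs at positions 68–83; this primer anneals to the bottom strand there with its 3' end pointing downstream.
Taking the reverse complement of GACCTCC gives GGAGGTC, found at positions 129–135 on the template; the primer anneals here to the top strand with its 3' end pointing upstream.
The product is the template from position 68 through 135 (68 bp).

5'-GTCCGCTATCAGGGCGCTGGTTCTCGAACTGATCGCCAACATAGCACTGGAGGGCTGGCGTGGAGGTC-3'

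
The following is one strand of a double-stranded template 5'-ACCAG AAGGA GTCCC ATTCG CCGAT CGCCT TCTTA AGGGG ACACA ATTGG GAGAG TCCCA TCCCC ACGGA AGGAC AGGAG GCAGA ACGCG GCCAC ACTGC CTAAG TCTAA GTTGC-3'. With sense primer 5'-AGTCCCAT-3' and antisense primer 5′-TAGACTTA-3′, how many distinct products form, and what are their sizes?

Two products: 100 bp, 56 bp

The forward primer AGTCCCAT matches the top strand at positions 10–17, 54–61.
The reverse primer's reverse complement is TAAGTCTA, matching at positions 102–109.
Each forward site pairs with the reverse site to give a product ending at position 109: sizes 100, 56 bp.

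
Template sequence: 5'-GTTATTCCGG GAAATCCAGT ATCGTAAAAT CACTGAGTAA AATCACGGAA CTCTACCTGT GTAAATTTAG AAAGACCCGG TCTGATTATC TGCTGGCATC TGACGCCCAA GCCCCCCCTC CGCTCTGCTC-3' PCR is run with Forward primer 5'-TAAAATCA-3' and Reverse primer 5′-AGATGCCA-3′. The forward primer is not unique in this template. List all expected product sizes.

77 bp, 64 bp

The forward primer TAAAATCA matches the top strand at positions 25–32, 38–45.
The reverse primer's reverse complement is TGGCATCT, matching at positions 94–101.
Each forward site pairs with the reverse site to give a product ending at position 101: sizes 77, 64 bp.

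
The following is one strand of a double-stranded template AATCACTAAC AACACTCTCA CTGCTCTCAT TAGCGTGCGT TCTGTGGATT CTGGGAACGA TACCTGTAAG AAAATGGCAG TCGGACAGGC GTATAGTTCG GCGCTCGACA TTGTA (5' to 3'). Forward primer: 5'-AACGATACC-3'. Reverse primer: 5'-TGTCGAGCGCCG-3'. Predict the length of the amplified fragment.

55 bp

Scanning the template, AACGATACC occurs at positions 56–64; this primer anneals to the bottom strand there with its 3' end pointing downstream.
Reverse complement of the reverse primer: CGGCGCTCGACA. This occurs on the top strand at positions 99–110.
Amplicon spans positions 56–110: 55 bp.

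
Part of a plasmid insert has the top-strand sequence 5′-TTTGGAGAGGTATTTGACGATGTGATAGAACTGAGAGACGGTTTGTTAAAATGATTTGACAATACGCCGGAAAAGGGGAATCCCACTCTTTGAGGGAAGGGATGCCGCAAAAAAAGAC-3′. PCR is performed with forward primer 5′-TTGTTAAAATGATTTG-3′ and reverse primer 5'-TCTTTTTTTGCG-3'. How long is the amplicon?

Forward primer TTGTTAAAATGATTTG is found on the top strand at positions 43–58.
Taking the reverse complement of TCTTTTTTTGCG gives CGCAAAAAAAGA, found at positions 106–117 on the template; the primer anneals here to the top strand with its 3' end pointing upstream.
Product length = (reverse-primer end) − (forward-primer start) + 1 = 117 − 43 + 1 = 75 bp.

75 bp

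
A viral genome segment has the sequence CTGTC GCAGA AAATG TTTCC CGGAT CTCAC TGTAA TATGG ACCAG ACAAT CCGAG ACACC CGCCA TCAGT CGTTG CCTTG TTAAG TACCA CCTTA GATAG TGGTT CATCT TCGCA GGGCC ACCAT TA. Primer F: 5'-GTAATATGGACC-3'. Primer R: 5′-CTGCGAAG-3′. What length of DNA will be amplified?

85 bp

The forward primer matches the template at positions 32–43.
The reverse primer's reverse complement is CTTCGCAG, which matches the template at positions 109–116.
Product length = (reverse-primer end) − (forward-primer start) + 1 = 116 − 32 + 1 = 85 bp.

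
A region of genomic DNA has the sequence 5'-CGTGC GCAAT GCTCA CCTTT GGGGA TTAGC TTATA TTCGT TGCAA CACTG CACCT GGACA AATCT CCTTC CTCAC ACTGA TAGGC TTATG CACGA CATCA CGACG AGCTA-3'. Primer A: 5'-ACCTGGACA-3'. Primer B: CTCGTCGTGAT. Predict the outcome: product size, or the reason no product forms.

Yes — a 56 bp product.

Primer A (ACCTGGACA) matches the top strand at positions 52–60; it acts as a forward primer.
Primer B's reverse complement is ATCACGACGAG, matching the top strand at positions 97–107; it acts as a reverse primer.
The 3' ends face each other across positions 52–107, giving a 56 bp product.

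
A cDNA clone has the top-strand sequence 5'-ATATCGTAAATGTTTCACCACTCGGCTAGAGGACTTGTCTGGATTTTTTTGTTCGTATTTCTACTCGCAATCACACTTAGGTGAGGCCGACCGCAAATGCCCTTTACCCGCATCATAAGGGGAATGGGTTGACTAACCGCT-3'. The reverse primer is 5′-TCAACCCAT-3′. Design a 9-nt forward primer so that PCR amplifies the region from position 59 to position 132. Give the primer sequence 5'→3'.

The reverse primer's reverse complement ATGGGTTGA matches the template at positions 124–132; the product starts at position 59.
The forward primer is identical to the top strand over positions 59–67: TTCTACTCG.

5'-TTCTACTCG-3'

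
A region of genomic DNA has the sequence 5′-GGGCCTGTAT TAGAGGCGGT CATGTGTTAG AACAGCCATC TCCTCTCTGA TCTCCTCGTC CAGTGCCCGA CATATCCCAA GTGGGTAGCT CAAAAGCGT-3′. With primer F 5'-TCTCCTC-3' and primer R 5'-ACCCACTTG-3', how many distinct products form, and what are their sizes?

Two products: 48 bp, 36 bp

The forward primer TCTCCTC matches the top strand at positions 39–45, 51–57.
The reverse primer's reverse complement is CAAGTGGGT, matching at positions 78–86.
Each forward site pairs with the reverse site to give a product ending at position 86: sizes 48, 36 bp.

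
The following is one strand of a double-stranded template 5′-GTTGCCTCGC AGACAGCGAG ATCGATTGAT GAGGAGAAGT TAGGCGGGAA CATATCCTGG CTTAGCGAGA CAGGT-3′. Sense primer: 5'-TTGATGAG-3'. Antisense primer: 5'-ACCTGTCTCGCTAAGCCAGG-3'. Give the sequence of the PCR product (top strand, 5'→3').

5'-TTGATGAGGAGAAGTTAGGCGGGAACATATCCTGGCTTAGCGAGACAGGT-3'

The forward primer matches the template at positions 26–33.
Reverse complement of the reverse primer: CCTGGCTTAGCGAGACAGGT. This occurs on the top strand at positions 56–75.
The product is the template from position 26 through 75 (50 bp).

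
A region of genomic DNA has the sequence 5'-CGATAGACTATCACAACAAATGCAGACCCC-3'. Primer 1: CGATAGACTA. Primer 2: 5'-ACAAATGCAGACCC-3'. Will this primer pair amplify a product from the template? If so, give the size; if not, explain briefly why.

No product — both primers anneal to the same strand and extend in the same direction.

Primer 1 (CGATAGACTA) matches the top strand at positions 1–10 (3' end points downstream).
Primer 2 (ACAAATGCAGACCC) also matches the top strand directly, at positions 16–29 — its reverse complement GGGTCTGCATTTGT is not present.
Both primers anneal to the bottom strand with 3' ends pointing the same way, so neither can prime synthesis back toward the other.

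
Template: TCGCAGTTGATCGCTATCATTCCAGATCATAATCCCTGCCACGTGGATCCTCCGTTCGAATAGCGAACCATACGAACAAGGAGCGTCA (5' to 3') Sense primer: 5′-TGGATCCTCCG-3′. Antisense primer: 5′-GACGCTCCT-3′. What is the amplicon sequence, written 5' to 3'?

Scanning the template, TGGATCCTCCG occurs at positions 44–54; this primer anneals to the bottom strand there with its 3' end pointing downstream.
Taking the reverse complement of GACGCTCCT gives AGGAGCGTC, found at positions 79–87 on the template; the primer anneals here to the top strand with its 3' end pointing upstream.
The product is the template from position 44 through 87 (44 bp).

5'-TGGATCCTCCGTTCGAATAGCGAACCATACGAACAAGGAGCGTC-3'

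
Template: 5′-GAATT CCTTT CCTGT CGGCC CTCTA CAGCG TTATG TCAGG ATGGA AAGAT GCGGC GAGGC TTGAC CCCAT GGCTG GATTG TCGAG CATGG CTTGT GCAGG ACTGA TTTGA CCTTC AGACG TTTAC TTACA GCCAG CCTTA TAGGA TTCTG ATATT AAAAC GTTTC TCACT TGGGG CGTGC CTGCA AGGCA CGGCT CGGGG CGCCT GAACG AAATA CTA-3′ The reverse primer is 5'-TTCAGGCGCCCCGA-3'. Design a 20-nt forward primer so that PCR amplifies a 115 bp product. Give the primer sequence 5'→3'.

The reverse primer's reverse complement TCGGGGCGCCTGAA matches the template at positions 195–208, so the product ends at position 208.
A 115 bp product then starts at position 208 − 115 + 1 = 94.
The forward primer is identical to the top strand there: GTGCAGGACTGATTTGACCT.

5'-GTGCAGGACTGATTTGACCT-3'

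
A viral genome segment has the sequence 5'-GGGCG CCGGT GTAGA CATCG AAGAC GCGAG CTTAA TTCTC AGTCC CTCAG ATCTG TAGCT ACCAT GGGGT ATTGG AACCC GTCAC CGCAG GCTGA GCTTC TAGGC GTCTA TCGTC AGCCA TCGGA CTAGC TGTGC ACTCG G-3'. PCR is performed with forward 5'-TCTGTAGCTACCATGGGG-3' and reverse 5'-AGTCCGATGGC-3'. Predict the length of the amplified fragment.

Scanning the template, TCTGTAGCTACCATGGGG occurs at positions 52–69; this primer anneals to the bottom strand there with its 3' end pointing downstream.
Reverse complement of the reverse primer: GCCATCGGACT. This occurs on the top strand at positions 117–127.
Amplicon spans positions 52–127: 76 bp.

76 bp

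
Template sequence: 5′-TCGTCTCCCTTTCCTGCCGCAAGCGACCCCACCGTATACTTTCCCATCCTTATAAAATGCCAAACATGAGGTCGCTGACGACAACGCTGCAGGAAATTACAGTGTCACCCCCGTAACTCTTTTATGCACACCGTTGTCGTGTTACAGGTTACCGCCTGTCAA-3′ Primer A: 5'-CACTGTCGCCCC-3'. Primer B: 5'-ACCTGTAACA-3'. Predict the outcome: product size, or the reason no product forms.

Primer A (CACTGTCGCCCC) does not match the top strand, and its reverse complement GGGGCGACAGTG does not match either.
With no annealing site for primer A, no amplification occurs.

No product — primer A has no binding site in the template.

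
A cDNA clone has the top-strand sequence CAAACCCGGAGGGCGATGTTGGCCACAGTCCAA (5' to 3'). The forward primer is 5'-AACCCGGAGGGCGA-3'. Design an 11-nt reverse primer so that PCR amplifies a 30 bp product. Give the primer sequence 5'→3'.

The forward primer binds at positions 3–16, so a 30 bp product ends at position 3 + 30 − 1 = 32.
The reverse primer anneals to the top strand over positions 22–32, i.e. to GCCACAGTCCA.
Its sequence written 5'→3' is the reverse complement: TGGACTGTGGC.

5'-TGGACTGTGGC-3'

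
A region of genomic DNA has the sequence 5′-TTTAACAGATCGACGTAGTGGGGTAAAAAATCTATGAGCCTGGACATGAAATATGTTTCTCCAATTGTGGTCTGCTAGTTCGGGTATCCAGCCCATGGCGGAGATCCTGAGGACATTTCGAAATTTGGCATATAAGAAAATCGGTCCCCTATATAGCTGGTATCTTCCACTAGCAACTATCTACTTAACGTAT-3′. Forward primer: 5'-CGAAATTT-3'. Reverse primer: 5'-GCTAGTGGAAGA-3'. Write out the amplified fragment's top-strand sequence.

Scanning the template, CGAAATTT occurs at positions 119–126; this primer anneals to the bottom strand there with its 3' end pointing downstream.
The reverse primer's reverse complement is TCTTCCACTAGC, which matches the template at positions 163–174.
The product is the template from position 119 through 174 (56 bp).

5'-CGAAATTTGGCATATAAGAAAATCGGTCCCCTATATAGCTGGTATCTTCCACTAGC-3'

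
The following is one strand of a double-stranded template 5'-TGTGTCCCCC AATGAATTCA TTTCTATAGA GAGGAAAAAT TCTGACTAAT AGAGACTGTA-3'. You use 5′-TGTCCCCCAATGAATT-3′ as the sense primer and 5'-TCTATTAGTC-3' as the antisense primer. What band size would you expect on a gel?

The forward primer matches the template at positions 3–18.
The reverse primer's reverse complement is GACTAATAGA, which matches the template at positions 44–53.
The product runs from position 3 to position 53, so its length is 53 − 3 + 1 = 51 bp.

51 bp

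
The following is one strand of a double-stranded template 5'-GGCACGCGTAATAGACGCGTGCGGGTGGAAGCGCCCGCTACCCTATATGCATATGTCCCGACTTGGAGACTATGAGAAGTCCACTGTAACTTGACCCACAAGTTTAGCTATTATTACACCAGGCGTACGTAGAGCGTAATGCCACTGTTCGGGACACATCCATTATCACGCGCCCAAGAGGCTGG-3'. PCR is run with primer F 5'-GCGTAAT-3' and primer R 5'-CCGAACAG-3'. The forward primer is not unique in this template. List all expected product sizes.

The forward primer GCGTAAT matches the top strand at positions 6–12, 134–140.
The reverse primer's reverse complement is CTGTTCGG, matching at positions 145–152.
Each forward site pairs with the reverse site to give a product ending at position 152: sizes 147, 19 bp.

147 bp, 19 bp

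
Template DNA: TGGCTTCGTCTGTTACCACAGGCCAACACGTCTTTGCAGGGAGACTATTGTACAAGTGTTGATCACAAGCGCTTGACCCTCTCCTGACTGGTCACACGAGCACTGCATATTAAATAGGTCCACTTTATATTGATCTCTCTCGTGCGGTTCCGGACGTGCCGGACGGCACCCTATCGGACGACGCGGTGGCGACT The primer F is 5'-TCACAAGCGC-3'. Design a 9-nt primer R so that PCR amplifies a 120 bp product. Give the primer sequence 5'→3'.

5'-GTCGTCCGA-3'

The forward primer binds at positions 63–72, so a 120 bp product ends at position 63 + 120 − 1 = 182.
The reverse primer anneals to the top strand over positions 174–182, i.e. to TCGGACGAC.
Its sequence written 5'→3' is the reverse complement: GTCGTCCGA.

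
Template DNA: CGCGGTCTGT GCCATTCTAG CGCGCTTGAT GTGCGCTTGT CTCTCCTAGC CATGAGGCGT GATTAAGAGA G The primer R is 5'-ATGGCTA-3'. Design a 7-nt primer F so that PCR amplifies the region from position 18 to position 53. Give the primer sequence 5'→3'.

The reverse primer's reverse complement TAGCCAT matches the template at positions 47–53; the product starts at position 18.
The forward primer is identical to the top strand over positions 18–24: TAGCGCG.

5'-TAGCGCG-3'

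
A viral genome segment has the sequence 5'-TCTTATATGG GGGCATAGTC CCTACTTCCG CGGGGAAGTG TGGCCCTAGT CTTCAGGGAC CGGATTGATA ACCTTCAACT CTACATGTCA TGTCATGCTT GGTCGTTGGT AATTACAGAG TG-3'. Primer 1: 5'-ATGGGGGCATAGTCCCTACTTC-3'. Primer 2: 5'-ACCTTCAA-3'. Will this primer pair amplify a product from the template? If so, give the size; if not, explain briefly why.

No product — both primers anneal to the same strand and extend in the same direction.

Primer 1 (ATGGGGGCATAGTCCCTACTTC) matches the top strand at positions 7–28 (3' end points downstream).
Primer 2 (ACCTTCAA) also matches the top strand directly, at positions 71–78 — its reverse complement TTGAAGGT is not present.
Both primers anneal to the bottom strand with 3' ends pointing the same way, so neither can prime synthesis back toward the other.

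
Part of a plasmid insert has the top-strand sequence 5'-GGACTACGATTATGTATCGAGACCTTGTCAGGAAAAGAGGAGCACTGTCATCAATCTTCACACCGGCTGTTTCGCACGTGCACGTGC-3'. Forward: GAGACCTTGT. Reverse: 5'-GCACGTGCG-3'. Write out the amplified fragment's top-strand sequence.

Scanning the template, GAGACCTTGT occurs at positions 19–28; this primer anneals to the bottom strand there with its 3' end pointing downstream.
Reverse complement of the reverse primer: CGCACGTGC. This occurs on the top strand at positions 73–81.
The product is the template from position 19 through 81 (63 bp).

5'-GAGACCTTGTCAGGAAAAGAGGAGCACTGTCATCAATCTTCACACCGGCTGTTTCGCACGTGC-3'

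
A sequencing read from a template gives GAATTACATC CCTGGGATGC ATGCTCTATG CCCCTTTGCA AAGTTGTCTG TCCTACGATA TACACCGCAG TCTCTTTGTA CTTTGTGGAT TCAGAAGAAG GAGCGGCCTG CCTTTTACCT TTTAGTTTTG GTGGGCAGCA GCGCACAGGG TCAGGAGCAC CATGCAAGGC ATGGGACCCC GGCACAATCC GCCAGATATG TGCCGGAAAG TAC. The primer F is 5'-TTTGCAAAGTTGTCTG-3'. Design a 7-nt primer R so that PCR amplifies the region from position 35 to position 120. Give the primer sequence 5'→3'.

The product's 3' end on the top strand is position 120.
The reverse primer anneals to the top strand over positions 114–120, i.e. to TTTACCT.
Its sequence written 5'→3' is the reverse complement: AGGTAAA.

5'-AGGTAAA-3'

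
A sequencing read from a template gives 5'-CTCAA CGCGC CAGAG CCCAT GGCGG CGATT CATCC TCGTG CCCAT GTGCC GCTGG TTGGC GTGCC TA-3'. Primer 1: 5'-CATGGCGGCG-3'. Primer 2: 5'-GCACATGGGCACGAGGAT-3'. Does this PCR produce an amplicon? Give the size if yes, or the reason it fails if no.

Primer 1 (CATGGCGGCG) matches the top strand at positions 18–27; it acts as a forward primer.
Primer 2's reverse complement is ATCCTCGTGCCCATGTGC, matching the top strand at positions 32–49; it acts as a reverse primer.
The 3' ends face each other across positions 18–49, giving a 32 bp product.

Yes — a 32 bp product.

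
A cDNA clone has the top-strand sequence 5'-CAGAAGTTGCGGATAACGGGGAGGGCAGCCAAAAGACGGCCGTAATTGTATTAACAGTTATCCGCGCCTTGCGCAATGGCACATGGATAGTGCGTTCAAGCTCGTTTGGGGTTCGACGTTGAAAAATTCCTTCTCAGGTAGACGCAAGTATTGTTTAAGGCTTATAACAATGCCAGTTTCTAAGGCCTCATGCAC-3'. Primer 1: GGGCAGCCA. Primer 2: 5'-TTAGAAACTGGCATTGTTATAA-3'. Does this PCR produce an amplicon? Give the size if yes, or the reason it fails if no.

Yes — a 161 bp product.

Primer 1 (GGGCAGCCA) matches the top strand at positions 23–31; it acts as a forward primer.
Primer 2's reverse complement is TTATAACAATGCCAGTTTCTAA, matching the top strand at positions 162–183; it acts as a reverse primer.
The 3' ends face each other across positions 23–183, giving a 161 bp product.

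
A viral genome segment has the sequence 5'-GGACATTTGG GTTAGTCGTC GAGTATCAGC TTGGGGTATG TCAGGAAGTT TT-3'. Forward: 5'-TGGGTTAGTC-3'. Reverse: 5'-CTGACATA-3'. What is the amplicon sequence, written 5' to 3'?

The forward primer matches the template at positions 8–17.
The reverse primer's reverse complement is TATGTCAG, which matches the template at positions 37–44.
The product is the template from position 8 through 44 (37 bp).

5'-TGGGTTAGTCGTCGAGTATCAGCTTGGGGTATGTCAG-3'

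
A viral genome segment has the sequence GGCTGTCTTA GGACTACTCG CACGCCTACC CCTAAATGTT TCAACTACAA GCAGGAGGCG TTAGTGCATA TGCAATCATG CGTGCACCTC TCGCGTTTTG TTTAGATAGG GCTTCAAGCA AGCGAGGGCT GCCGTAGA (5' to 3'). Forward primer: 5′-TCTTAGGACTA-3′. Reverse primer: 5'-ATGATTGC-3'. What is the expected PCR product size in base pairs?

Scanning the template, TCTTAGGACTA occurs at positions 6–16; this primer anneals to the bottom strand there with its 3' end pointing downstream.
Taking the reverse complement of ATGATTGC gives GCAATCAT, found at positions 72–79 on the template; the primer anneals here to the top strand with its 3' end pointing upstream.
Product length = (reverse-primer end) − (forward-primer start) + 1 = 79 − 6 + 1 = 74 bp.

74 bp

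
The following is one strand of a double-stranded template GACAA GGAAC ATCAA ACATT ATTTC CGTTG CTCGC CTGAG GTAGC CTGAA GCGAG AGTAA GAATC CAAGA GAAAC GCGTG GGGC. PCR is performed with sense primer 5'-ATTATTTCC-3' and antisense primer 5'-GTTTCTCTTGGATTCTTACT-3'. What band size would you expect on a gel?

Scanning the template, ATTATTTCC occurs at positions 18–26; this primer anneals to the bottom strand there with its 3' end pointing downstream.
The reverse primer's reverse complement is AGTAAGAATCCAAGAGAAAC, which matches the template at positions 56–75.
Product length = (reverse-primer end) − (forward-primer start) + 1 = 75 − 18 + 1 = 58 bp.

58 bp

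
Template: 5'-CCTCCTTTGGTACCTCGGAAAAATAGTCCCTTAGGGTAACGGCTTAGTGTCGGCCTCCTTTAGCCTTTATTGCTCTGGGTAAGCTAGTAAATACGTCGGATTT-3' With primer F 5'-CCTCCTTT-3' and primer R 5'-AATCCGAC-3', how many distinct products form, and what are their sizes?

Two products: 102 bp, 49 bp

The forward primer CCTCCTTT matches the top strand at positions 1–8, 54–61.
The reverse primer's reverse complement is GTCGGATT, matching at positions 95–102.
Each forward site pairs with the reverse site to give a product ending at position 102: sizes 102, 49 bp.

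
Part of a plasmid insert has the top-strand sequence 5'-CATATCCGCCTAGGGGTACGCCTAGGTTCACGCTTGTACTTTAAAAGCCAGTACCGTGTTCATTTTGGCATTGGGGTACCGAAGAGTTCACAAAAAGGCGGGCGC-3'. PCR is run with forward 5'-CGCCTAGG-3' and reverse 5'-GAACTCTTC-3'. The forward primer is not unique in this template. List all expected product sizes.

The forward primer CGCCTAGG matches the top strand at positions 7–14, 19–26.
The reverse primer's reverse complement is GAAGAGTTC, matching at positions 81–89.
Each forward site pairs with the reverse site to give a product ending at position 89: sizes 83, 71 bp.

83 bp, 71 bp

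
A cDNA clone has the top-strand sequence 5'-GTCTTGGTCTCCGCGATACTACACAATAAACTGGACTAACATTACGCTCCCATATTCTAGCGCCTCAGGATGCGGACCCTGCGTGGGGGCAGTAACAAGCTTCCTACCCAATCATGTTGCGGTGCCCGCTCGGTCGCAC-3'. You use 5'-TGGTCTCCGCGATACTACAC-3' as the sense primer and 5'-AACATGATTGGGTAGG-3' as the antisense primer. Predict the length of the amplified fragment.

Scanning the template, TGGTCTCCGCGATACTACAC occurs at positions 5–24; this primer anneals to the bottom strand there with its 3' end pointing downstream.
Taking the reverse complement of AACATGATTGGGTAGG gives CCTACCCAATCATGTT, found at positions 103–118 on the template; the primer anneals here to the top strand with its 3' end pointing upstream.
Product length = (reverse-primer end) − (forward-primer start) + 1 = 118 − 5 + 1 = 114 bp.

114 bp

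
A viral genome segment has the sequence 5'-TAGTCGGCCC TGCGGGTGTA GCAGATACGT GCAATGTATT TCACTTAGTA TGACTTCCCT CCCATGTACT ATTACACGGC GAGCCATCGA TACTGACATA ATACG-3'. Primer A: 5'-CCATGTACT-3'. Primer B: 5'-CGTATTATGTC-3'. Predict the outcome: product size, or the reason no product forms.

Yes — a 44 bp product.

Primer A (CCATGTACT) matches the top strand at positions 62–70; it acts as a forward primer.
Primer B's reverse complement is GACATAATACG, matching the top strand at positions 95–105; it acts as a reverse primer.
The 3' ends face each other across positions 62–105, giving a 44 bp product.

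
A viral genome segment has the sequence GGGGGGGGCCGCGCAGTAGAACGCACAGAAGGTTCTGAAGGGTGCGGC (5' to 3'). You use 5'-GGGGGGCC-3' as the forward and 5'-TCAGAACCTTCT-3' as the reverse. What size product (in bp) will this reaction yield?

36 bp

Forward primer GGGGGGCC is found on the top strand at positions 3–10.
Taking the reverse complement of TCAGAACCTTCT gives AGAAGGTTCTGA, found at positions 27–38 on the template; the primer anneals here to the top strand with its 3' end pointing upstream.
Amplicon spans positions 3–38: 36 bp.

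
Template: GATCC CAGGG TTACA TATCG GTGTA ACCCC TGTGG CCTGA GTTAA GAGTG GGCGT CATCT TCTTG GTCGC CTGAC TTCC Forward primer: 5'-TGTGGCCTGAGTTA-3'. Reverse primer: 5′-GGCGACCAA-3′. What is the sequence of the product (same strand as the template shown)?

5'-TGTGGCCTGAGTTAAGAGTGGGCGTCATCTTCTTGGTCGCC-3'

Forward primer TGTGGCCTGAGTTA is found on the top strand at positions 31–44.
The reverse primer's reverse complement is TTGGTCGCC, which matches the template at positions 63–71.
The product is the template from position 31 through 71 (41 bp).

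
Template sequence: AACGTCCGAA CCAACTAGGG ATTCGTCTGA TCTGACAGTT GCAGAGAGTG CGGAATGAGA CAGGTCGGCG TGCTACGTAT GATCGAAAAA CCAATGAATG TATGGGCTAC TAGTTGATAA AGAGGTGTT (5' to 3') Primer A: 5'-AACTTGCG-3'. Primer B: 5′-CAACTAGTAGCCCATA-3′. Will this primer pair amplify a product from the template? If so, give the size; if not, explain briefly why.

No product — primer A has no binding site in the template.

Primer A (AACTTGCG) does not match the top strand, and its reverse complement CGCAAGTT does not match either.
With no annealing site for primer A, no amplification occurs.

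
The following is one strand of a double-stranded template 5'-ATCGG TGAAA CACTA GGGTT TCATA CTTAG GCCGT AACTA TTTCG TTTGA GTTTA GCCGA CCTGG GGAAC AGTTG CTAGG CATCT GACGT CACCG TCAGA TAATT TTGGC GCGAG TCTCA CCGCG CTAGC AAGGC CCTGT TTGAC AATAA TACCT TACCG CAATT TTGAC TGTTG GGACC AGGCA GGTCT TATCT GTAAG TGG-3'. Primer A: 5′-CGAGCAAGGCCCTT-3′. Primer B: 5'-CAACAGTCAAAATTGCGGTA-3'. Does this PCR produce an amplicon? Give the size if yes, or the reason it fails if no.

Primer A (CGAGCAAGGCCCTT) does not match the top strand, and its reverse complement AAGGGCCTTGCTCG does not match either.
With no annealing site for primer A, no amplification occurs.

No product — primer A has no binding site in the template.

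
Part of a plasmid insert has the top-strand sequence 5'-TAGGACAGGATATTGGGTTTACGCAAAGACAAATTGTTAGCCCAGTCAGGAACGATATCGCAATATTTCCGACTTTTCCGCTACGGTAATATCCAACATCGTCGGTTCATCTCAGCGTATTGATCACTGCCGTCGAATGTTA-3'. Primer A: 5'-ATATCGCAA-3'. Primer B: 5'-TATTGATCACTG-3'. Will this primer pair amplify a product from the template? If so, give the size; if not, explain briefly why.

Primer A (ATATCGCAA) matches the top strand at positions 55–63 (3' end points downstream).
Primer B (TATTGATCACTG) also matches the top strand directly, at positions 118–129 — its reverse complement CAGTGATCAATA is not present.
Both primers anneal to the bottom strand with 3' ends pointing the same way, so neither can prime synthesis back toward the other.

No product — both primers anneal to the same strand and extend in the same direction.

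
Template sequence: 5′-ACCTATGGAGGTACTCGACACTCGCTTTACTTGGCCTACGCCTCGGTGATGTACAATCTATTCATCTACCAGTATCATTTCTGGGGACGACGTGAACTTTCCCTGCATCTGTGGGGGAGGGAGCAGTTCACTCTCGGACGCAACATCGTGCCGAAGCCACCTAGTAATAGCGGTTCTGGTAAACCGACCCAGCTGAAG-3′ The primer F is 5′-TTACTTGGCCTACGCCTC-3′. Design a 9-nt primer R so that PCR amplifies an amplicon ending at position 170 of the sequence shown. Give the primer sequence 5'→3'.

5'-CTATTACTA-3'

The forward primer binds at positions 27–44; the product's 3' end on the top strand is position 170.
The reverse primer anneals to the top strand over positions 162–170, i.e. to TAGTAATAG.
Its sequence written 5'→3' is the reverse complement: CTATTACTA.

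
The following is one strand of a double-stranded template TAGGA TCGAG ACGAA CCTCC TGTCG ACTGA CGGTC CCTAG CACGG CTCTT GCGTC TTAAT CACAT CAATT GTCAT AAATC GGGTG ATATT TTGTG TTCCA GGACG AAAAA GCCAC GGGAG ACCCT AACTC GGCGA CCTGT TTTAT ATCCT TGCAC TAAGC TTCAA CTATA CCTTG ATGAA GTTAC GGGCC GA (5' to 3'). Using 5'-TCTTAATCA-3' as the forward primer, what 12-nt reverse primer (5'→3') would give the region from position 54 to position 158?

5'-TTAGTGCAAGGA-3'

The product's 3' end on the top strand is position 158.
The reverse primer anneals to the top strand over positions 147–158, i.e. to TCCTTGCACTAA.
Its sequence written 5'→3' is the reverse complement: TTAGTGCAAGGA.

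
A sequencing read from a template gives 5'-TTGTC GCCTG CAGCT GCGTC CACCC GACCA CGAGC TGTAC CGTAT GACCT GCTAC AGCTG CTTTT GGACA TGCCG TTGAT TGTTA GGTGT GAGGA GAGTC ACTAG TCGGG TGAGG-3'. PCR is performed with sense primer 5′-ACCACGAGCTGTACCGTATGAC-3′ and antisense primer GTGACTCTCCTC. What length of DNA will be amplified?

The forward primer matches the template at positions 27–48.
The reverse primer's reverse complement is GAGGAGAGTCAC, which matches the template at positions 91–102.
Product length = (reverse-primer end) − (forward-primer start) + 1 = 102 − 27 + 1 = 76 bp.

76 bp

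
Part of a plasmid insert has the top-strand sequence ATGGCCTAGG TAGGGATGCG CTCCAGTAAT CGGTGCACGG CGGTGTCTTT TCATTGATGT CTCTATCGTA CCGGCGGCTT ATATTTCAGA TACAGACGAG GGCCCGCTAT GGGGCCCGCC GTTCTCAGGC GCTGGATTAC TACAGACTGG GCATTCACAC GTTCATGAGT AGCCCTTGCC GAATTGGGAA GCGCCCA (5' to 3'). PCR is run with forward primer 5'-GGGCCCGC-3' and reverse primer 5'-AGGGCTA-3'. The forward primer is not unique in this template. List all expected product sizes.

The forward primer GGGCCCGC matches the top strand at positions 100–107, 112–119.
The reverse primer's reverse complement is TAGCCCT, matching at positions 170–176.
Each forward site pairs with the reverse site to give a product ending at position 176: sizes 77, 65 bp.

77 bp, 65 bp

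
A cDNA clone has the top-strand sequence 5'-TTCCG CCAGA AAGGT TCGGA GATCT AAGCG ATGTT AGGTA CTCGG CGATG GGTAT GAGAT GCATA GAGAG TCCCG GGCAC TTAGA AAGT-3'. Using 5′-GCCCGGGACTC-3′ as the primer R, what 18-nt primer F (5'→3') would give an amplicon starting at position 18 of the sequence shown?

The reverse primer's reverse complement GAGTCCCGGGC matches the template at positions 68–78; the product starts at position 18.
The forward primer is identical to the top strand over positions 18–35: GGAGATCTAAGCGATGTT.

5'-GGAGATCTAAGCGATGTT-3'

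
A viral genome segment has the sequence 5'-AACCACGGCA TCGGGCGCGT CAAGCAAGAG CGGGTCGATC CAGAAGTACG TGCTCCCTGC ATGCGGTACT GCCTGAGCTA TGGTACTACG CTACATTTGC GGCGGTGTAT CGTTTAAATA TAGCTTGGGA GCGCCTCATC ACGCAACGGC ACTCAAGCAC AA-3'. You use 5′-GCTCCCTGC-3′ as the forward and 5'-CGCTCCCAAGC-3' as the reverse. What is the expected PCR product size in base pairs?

82 bp

The forward primer matches the template at positions 52–60.
The reverse primer's reverse complement is GCTTGGGAGCG, which matches the template at positions 123–133.
Amplicon spans positions 52–133: 82 bp.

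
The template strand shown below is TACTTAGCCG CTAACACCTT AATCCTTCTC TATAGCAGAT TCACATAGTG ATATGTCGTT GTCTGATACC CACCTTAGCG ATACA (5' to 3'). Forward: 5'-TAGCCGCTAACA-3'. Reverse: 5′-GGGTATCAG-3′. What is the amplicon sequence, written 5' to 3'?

Forward primer TAGCCGCTAACA is found on the top strand at positions 5–16.
Taking the reverse complement of GGGTATCAG gives CTGATACCC, found at positions 63–71 on the template; the primer anneals here to the top strand with its 3' end pointing upstream.
The product is the template from position 5 through 71 (67 bp).

5'-TAGCCGCTAACACCTTAATCCTTCTCTATAGCAGATTCACATAGTGATATGTCGTTGTCTGATACCC-3'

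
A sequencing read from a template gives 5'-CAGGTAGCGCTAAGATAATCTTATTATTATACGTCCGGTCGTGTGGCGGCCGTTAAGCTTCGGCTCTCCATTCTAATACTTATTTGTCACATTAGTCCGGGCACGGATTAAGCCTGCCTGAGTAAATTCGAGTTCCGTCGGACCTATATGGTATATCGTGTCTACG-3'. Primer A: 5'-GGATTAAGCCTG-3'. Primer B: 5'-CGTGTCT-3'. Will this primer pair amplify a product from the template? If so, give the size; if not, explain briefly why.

No product — both primers anneal to the same strand and extend in the same direction.

Primer A (GGATTAAGCCTG) matches the top strand at positions 105–116 (3' end points downstream).
Primer B (CGTGTCT) also matches the top strand directly, at positions 157–163 — its reverse complement AGACACG is not present.
Both primers anneal to the bottom strand with 3' ends pointing the same way, so neither can prime synthesis back toward the other.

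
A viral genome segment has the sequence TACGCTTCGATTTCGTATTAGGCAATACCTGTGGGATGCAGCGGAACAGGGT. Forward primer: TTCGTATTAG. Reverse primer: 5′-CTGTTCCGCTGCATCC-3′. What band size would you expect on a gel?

Scanning the template, TTCGTATTAG occurs at positions 12–21; this primer anneals to the bottom strand there with its 3' end pointing downstream.
Taking the reverse complement of CTGTTCCGCTGCATCC gives GGATGCAGCGGAACAG, found at positions 34–49 on the template; the primer anneals here to the top strand with its 3' end pointing upstream.
Amplicon spans positions 12–49: 38 bp.

38 bp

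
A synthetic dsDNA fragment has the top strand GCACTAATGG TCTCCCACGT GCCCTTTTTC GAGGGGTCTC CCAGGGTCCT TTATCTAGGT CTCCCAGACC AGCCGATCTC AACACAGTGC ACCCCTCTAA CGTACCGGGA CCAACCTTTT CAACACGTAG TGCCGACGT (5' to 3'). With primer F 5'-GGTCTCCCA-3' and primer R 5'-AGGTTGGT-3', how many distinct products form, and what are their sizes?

The forward primer GGTCTCCCA matches the top strand at positions 9–17, 35–43, 58–66.
The reverse primer's reverse complement is ACCAACCT, matching at positions 110–117.
Each forward site pairs with the reverse site to give a product ending at position 117: sizes 109, 83, 60 bp.

Three products: 109 bp, 83 bp, 60 bp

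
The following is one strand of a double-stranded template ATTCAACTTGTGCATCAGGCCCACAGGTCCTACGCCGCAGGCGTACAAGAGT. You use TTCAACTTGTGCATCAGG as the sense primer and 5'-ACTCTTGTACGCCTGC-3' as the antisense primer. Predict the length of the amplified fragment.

51 bp

Forward primer TTCAACTTGTGCATCAGG is found on the top strand at positions 2–19.
Taking the reverse complement of ACTCTTGTACGCCTGC gives GCAGGCGTACAAGAGT, found at positions 37–52 on the template; the primer anneals here to the top strand with its 3' end pointing upstream.
The product runs from position 2 to position 52, so its length is 52 − 2 + 1 = 51 bp.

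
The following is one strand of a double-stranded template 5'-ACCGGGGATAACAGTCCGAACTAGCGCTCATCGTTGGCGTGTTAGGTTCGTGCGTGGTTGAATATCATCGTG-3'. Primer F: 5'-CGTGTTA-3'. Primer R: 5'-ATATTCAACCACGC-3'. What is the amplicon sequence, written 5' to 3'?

5'-CGTGTTAGGTTCGTGCGTGGTTGAATAT-3'

The forward primer matches the template at positions 38–44.
Reverse complement of the reverse primer: GCGTGGTTGAATAT. This occurs on the top strand at positions 52–65.
The product is the template from position 38 through 65 (28 bp).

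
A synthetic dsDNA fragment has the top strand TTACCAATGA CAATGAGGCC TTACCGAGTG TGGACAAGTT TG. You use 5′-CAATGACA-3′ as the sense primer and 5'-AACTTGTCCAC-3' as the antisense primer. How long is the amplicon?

The forward primer matches the template at positions 5–12.
Taking the reverse complement of AACTTGTCCAC gives GTGGACAAGTT, found at positions 30–40 on the template; the primer anneals here to the top strand with its 3' end pointing upstream.
Amplicon spans positions 5–40: 36 bp.

36 bp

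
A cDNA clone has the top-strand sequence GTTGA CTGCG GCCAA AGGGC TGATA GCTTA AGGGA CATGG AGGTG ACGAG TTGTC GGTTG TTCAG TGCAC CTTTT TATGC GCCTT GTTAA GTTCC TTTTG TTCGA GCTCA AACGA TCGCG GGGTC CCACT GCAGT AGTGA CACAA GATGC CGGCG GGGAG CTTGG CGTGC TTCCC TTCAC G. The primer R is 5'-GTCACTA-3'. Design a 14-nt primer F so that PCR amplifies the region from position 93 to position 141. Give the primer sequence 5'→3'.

5'-TCCTTTTGTTCGAG-3'

The reverse primer's reverse complement TAGTGAC matches the template at positions 135–141; the product starts at position 93.
The forward primer is identical to the top strand over positions 93–106: TCCTTTTGTTCGAG.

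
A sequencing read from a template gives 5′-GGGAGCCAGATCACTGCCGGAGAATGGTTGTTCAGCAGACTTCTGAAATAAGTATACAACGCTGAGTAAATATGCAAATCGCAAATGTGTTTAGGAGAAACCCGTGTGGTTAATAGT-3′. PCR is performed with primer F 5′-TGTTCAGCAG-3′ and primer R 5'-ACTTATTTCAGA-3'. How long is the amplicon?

25 bp

The forward primer matches the template at positions 29–38.
Taking the reverse complement of ACTTATTTCAGA gives TCTGAAATAAGT, found at positions 42–53 on the template; the primer anneals here to the top strand with its 3' end pointing upstream.
Product length = (reverse-primer end) − (forward-primer start) + 1 = 53 − 29 + 1 = 25 bp.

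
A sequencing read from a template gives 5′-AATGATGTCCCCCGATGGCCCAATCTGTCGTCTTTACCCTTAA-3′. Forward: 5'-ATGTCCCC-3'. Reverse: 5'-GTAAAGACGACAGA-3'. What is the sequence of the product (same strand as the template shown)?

The forward primer matches the template at positions 5–12.
Taking the reverse complement of GTAAAGACGACAGA gives TCTGTCGTCTTTAC, found at positions 24–37 on the template; the primer anneals here to the top strand with its 3' end pointing upstream.
The product is the template from position 5 through 37 (33 bp).

5'-ATGTCCCCCGATGGCCCAATCTGTCGTCTTTAC-3'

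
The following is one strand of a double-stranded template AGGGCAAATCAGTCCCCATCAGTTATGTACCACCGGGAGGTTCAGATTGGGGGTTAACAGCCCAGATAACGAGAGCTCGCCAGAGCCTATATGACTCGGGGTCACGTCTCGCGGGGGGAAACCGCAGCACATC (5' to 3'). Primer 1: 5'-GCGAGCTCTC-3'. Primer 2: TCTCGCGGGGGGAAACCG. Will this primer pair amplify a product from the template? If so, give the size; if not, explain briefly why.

No product — the primers' 3' ends point away from each other.

Primer 1 (GCGAGCTCTC) has reverse complement GAGAGCTCGC, which matches the top strand at positions 71–80; primer 1 anneals to the top strand there with its 3' end pointing upstream toward position 71.
Primer 2 (TCTCGCGGGGGGAAACCG) matches the top strand directly at positions 107–124; it anneals to the bottom strand with its 3' end pointing downstream toward position 124.
The 3' ends diverge (primer 1 extends toward position 1, primer 2 toward position 133), so the primers never converge on a shared product.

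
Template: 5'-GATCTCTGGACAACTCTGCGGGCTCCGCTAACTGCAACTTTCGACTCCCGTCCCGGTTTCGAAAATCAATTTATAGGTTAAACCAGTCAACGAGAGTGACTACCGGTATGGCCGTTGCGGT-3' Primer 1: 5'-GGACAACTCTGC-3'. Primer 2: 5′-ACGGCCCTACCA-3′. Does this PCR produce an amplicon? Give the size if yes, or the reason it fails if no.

No product — primer 2 has no binding site in the template.

Primer 2 (ACGGCCCTACCA) does not match the top strand, and its reverse complement TGGTAGGGCCGT does not match either.
With no annealing site for primer 2, no amplification occurs.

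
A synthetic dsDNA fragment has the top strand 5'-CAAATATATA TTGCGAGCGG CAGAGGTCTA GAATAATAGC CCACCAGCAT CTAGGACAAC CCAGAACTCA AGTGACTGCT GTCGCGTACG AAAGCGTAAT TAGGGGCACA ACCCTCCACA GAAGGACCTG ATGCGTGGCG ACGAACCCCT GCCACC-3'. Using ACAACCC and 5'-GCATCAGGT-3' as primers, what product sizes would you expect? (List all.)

The forward primer ACAACCC matches the top strand at positions 56–62, 108–114.
The reverse primer's reverse complement is ACCTGATGC, matching at positions 126–134.
Each forward site pairs with the reverse site to give a product ending at position 134: sizes 79, 27 bp.

79 bp, 27 bp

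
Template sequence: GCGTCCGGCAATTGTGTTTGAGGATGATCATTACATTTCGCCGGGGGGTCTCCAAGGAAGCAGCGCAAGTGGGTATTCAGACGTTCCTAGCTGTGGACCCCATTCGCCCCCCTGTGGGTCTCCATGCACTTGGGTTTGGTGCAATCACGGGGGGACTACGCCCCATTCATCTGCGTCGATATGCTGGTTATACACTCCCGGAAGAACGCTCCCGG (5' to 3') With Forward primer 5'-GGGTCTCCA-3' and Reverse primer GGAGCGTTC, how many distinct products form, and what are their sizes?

The forward primer GGGTCTCCA matches the top strand at positions 46–54, 116–124.
The reverse primer's reverse complement is GAACGCTCC, matching at positions 204–212.
Each forward site pairs with the reverse site to give a product ending at position 212: sizes 167, 97 bp.

Two products: 167 bp, 97 bp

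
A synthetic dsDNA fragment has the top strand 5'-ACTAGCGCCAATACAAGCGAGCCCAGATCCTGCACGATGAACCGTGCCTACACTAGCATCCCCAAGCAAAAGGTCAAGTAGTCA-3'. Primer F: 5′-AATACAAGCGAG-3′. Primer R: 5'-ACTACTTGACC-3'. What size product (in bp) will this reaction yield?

73 bp

The forward primer matches the template at positions 10–21.
Taking the reverse complement of ACTACTTGACC gives GGTCAAGTAGT, found at positions 72–82 on the template; the primer anneals here to the top strand with its 3' end pointing upstream.
Amplicon spans positions 10–82: 73 bp.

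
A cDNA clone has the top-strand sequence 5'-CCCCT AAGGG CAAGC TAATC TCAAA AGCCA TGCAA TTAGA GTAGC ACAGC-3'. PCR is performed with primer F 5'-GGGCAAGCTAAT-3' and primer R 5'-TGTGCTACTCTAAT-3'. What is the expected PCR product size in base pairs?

41 bp

The forward primer matches the template at positions 8–19.
Taking the reverse complement of TGTGCTACTCTAAT gives ATTAGAGTAGCACA, found at positions 35–48 on the template; the primer anneals here to the top strand with its 3' end pointing upstream.
Amplicon spans positions 8–48: 41 bp.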